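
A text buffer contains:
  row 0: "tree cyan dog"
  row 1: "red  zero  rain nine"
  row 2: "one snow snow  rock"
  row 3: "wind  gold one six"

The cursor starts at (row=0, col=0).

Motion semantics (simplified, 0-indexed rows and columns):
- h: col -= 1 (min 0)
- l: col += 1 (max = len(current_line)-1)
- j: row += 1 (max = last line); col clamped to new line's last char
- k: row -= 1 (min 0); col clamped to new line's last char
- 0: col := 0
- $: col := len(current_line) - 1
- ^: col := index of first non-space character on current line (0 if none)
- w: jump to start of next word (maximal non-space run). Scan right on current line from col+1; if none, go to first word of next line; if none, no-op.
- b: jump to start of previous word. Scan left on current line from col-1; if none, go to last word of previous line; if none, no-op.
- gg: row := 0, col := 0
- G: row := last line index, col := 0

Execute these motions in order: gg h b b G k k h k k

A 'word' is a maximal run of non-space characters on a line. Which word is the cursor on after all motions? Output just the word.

After 1 (gg): row=0 col=0 char='t'
After 2 (h): row=0 col=0 char='t'
After 3 (b): row=0 col=0 char='t'
After 4 (b): row=0 col=0 char='t'
After 5 (G): row=3 col=0 char='w'
After 6 (k): row=2 col=0 char='o'
After 7 (k): row=1 col=0 char='r'
After 8 (h): row=1 col=0 char='r'
After 9 (k): row=0 col=0 char='t'
After 10 (k): row=0 col=0 char='t'

Answer: tree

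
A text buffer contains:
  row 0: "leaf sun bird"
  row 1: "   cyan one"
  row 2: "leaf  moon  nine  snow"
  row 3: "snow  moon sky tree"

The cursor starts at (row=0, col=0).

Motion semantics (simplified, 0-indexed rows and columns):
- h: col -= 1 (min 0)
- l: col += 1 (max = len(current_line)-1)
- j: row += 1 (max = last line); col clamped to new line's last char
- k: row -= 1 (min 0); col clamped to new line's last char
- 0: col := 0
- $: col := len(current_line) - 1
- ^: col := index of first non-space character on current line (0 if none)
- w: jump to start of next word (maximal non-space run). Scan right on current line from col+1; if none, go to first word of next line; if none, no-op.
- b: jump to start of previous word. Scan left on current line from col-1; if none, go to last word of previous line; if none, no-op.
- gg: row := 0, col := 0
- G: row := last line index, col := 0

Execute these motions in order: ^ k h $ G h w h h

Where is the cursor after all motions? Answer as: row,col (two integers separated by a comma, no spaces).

After 1 (^): row=0 col=0 char='l'
After 2 (k): row=0 col=0 char='l'
After 3 (h): row=0 col=0 char='l'
After 4 ($): row=0 col=12 char='d'
After 5 (G): row=3 col=0 char='s'
After 6 (h): row=3 col=0 char='s'
After 7 (w): row=3 col=6 char='m'
After 8 (h): row=3 col=5 char='_'
After 9 (h): row=3 col=4 char='_'

Answer: 3,4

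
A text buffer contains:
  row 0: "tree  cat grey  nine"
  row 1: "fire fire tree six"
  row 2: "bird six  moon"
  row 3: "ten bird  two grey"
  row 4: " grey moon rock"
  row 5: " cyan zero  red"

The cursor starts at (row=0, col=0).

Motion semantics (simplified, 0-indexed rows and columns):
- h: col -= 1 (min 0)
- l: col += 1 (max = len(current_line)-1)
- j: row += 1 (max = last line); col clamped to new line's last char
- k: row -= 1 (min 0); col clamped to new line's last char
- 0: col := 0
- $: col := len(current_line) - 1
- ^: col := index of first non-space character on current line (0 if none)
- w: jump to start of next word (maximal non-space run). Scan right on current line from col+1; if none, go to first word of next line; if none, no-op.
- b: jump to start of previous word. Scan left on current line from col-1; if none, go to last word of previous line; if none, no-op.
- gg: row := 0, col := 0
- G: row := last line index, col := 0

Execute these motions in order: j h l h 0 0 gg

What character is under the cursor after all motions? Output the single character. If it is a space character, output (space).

After 1 (j): row=1 col=0 char='f'
After 2 (h): row=1 col=0 char='f'
After 3 (l): row=1 col=1 char='i'
After 4 (h): row=1 col=0 char='f'
After 5 (0): row=1 col=0 char='f'
After 6 (0): row=1 col=0 char='f'
After 7 (gg): row=0 col=0 char='t'

Answer: t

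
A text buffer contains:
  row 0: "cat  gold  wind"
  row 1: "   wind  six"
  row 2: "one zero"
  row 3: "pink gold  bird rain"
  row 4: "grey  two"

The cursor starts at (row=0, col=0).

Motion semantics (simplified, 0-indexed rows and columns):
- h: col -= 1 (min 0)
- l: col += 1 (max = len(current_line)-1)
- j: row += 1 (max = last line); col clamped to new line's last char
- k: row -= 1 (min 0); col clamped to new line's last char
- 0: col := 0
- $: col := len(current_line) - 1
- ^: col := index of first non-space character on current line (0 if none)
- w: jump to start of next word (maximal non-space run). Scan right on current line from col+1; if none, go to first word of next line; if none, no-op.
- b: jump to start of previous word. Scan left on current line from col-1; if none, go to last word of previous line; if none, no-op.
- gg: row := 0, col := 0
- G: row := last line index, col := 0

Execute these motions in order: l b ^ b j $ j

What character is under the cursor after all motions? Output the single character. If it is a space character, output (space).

After 1 (l): row=0 col=1 char='a'
After 2 (b): row=0 col=0 char='c'
After 3 (^): row=0 col=0 char='c'
After 4 (b): row=0 col=0 char='c'
After 5 (j): row=1 col=0 char='_'
After 6 ($): row=1 col=11 char='x'
After 7 (j): row=2 col=7 char='o'

Answer: o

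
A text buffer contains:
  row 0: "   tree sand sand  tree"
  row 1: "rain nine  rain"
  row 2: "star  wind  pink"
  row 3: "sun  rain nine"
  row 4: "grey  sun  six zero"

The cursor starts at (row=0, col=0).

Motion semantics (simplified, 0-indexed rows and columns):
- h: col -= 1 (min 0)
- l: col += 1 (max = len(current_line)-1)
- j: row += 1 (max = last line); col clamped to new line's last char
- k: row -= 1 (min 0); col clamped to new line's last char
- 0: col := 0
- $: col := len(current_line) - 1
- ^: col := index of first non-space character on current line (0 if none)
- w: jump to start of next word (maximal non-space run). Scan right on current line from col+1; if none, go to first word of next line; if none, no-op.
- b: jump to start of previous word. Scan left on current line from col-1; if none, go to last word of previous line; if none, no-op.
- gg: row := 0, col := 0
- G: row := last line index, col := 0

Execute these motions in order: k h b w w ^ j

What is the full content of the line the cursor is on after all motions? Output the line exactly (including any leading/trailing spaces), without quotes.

Answer: rain nine  rain

Derivation:
After 1 (k): row=0 col=0 char='_'
After 2 (h): row=0 col=0 char='_'
After 3 (b): row=0 col=0 char='_'
After 4 (w): row=0 col=3 char='t'
After 5 (w): row=0 col=8 char='s'
After 6 (^): row=0 col=3 char='t'
After 7 (j): row=1 col=3 char='n'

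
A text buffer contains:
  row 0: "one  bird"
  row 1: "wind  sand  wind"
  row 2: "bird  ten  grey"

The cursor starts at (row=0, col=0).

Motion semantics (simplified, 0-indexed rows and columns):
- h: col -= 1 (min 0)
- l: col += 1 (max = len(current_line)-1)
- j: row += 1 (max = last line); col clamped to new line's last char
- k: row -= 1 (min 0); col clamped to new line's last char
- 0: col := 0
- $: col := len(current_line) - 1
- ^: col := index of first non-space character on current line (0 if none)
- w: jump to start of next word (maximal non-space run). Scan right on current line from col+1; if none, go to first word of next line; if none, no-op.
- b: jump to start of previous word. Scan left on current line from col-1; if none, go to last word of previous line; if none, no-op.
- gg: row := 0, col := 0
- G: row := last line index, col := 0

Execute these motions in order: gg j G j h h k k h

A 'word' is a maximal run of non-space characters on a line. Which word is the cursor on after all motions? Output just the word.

Answer: one

Derivation:
After 1 (gg): row=0 col=0 char='o'
After 2 (j): row=1 col=0 char='w'
After 3 (G): row=2 col=0 char='b'
After 4 (j): row=2 col=0 char='b'
After 5 (h): row=2 col=0 char='b'
After 6 (h): row=2 col=0 char='b'
After 7 (k): row=1 col=0 char='w'
After 8 (k): row=0 col=0 char='o'
After 9 (h): row=0 col=0 char='o'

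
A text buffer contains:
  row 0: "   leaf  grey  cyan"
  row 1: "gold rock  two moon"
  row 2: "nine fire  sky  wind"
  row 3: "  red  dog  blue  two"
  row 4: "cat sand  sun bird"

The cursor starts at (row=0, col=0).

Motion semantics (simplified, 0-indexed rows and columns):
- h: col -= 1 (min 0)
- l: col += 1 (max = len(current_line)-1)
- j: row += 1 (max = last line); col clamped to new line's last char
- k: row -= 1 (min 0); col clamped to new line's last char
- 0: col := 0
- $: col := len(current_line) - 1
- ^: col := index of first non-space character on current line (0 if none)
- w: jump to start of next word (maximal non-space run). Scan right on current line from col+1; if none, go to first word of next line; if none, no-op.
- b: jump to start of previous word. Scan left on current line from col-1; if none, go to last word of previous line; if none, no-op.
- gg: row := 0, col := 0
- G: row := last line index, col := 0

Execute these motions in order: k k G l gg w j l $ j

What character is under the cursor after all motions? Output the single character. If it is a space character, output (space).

Answer: n

Derivation:
After 1 (k): row=0 col=0 char='_'
After 2 (k): row=0 col=0 char='_'
After 3 (G): row=4 col=0 char='c'
After 4 (l): row=4 col=1 char='a'
After 5 (gg): row=0 col=0 char='_'
After 6 (w): row=0 col=3 char='l'
After 7 (j): row=1 col=3 char='d'
After 8 (l): row=1 col=4 char='_'
After 9 ($): row=1 col=18 char='n'
After 10 (j): row=2 col=18 char='n'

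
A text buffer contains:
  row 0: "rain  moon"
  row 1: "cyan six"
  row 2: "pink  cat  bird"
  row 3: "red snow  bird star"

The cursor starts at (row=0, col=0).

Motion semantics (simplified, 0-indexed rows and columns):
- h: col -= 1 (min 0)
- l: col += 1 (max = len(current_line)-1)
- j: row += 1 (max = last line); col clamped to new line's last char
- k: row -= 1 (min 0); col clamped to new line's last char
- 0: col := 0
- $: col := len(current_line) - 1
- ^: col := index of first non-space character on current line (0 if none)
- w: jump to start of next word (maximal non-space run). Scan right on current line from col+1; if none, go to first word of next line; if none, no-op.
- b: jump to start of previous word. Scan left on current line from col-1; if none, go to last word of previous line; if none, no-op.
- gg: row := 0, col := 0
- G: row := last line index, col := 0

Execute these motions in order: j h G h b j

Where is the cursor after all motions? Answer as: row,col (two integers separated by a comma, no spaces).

After 1 (j): row=1 col=0 char='c'
After 2 (h): row=1 col=0 char='c'
After 3 (G): row=3 col=0 char='r'
After 4 (h): row=3 col=0 char='r'
After 5 (b): row=2 col=11 char='b'
After 6 (j): row=3 col=11 char='i'

Answer: 3,11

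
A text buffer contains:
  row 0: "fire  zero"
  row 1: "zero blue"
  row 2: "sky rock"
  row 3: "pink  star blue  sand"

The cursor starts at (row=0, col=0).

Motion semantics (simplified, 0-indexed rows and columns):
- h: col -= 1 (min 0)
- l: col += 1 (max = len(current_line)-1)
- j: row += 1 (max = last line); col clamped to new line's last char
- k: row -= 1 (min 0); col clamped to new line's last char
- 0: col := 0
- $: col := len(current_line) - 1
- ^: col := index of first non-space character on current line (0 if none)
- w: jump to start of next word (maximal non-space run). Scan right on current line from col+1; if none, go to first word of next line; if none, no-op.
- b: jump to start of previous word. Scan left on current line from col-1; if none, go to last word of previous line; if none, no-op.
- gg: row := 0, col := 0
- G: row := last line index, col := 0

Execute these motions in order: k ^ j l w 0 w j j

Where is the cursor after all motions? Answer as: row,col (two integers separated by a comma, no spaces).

Answer: 3,5

Derivation:
After 1 (k): row=0 col=0 char='f'
After 2 (^): row=0 col=0 char='f'
After 3 (j): row=1 col=0 char='z'
After 4 (l): row=1 col=1 char='e'
After 5 (w): row=1 col=5 char='b'
After 6 (0): row=1 col=0 char='z'
After 7 (w): row=1 col=5 char='b'
After 8 (j): row=2 col=5 char='o'
After 9 (j): row=3 col=5 char='_'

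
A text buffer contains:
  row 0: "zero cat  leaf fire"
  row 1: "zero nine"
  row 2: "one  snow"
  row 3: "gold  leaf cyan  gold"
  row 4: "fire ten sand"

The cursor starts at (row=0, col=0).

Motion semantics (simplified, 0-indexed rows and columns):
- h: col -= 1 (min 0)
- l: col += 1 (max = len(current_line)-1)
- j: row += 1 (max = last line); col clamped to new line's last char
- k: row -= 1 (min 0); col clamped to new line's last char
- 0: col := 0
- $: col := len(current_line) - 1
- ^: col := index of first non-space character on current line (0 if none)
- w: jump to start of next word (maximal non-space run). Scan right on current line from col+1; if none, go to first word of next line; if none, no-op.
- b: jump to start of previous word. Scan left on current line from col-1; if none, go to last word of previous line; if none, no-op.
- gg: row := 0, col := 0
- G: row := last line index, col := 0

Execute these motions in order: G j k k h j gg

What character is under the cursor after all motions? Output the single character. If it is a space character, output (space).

Answer: z

Derivation:
After 1 (G): row=4 col=0 char='f'
After 2 (j): row=4 col=0 char='f'
After 3 (k): row=3 col=0 char='g'
After 4 (k): row=2 col=0 char='o'
After 5 (h): row=2 col=0 char='o'
After 6 (j): row=3 col=0 char='g'
After 7 (gg): row=0 col=0 char='z'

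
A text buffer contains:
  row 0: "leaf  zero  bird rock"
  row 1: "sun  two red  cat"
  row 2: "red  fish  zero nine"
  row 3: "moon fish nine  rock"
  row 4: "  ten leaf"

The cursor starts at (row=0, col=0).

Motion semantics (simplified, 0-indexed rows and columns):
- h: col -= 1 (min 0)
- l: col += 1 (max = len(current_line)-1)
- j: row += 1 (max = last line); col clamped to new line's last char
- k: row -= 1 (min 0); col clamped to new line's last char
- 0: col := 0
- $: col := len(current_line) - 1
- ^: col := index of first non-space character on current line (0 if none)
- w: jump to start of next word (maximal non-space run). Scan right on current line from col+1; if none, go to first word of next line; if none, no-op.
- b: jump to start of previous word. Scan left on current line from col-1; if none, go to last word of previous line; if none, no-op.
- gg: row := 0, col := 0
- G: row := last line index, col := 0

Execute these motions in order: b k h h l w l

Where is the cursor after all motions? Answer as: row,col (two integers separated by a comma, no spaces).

Answer: 0,7

Derivation:
After 1 (b): row=0 col=0 char='l'
After 2 (k): row=0 col=0 char='l'
After 3 (h): row=0 col=0 char='l'
After 4 (h): row=0 col=0 char='l'
After 5 (l): row=0 col=1 char='e'
After 6 (w): row=0 col=6 char='z'
After 7 (l): row=0 col=7 char='e'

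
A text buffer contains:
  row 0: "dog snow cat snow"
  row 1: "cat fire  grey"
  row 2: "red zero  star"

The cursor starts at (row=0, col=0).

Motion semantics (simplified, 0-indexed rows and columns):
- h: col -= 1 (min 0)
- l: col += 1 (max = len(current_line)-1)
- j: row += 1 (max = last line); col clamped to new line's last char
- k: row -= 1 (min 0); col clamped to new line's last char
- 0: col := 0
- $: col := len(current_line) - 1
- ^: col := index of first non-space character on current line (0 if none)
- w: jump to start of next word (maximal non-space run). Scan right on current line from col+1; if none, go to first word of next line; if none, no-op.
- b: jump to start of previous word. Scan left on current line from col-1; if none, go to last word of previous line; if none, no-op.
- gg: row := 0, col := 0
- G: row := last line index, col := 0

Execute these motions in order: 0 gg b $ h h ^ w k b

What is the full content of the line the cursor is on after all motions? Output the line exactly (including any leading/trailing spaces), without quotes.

After 1 (0): row=0 col=0 char='d'
After 2 (gg): row=0 col=0 char='d'
After 3 (b): row=0 col=0 char='d'
After 4 ($): row=0 col=16 char='w'
After 5 (h): row=0 col=15 char='o'
After 6 (h): row=0 col=14 char='n'
After 7 (^): row=0 col=0 char='d'
After 8 (w): row=0 col=4 char='s'
After 9 (k): row=0 col=4 char='s'
After 10 (b): row=0 col=0 char='d'

Answer: dog snow cat snow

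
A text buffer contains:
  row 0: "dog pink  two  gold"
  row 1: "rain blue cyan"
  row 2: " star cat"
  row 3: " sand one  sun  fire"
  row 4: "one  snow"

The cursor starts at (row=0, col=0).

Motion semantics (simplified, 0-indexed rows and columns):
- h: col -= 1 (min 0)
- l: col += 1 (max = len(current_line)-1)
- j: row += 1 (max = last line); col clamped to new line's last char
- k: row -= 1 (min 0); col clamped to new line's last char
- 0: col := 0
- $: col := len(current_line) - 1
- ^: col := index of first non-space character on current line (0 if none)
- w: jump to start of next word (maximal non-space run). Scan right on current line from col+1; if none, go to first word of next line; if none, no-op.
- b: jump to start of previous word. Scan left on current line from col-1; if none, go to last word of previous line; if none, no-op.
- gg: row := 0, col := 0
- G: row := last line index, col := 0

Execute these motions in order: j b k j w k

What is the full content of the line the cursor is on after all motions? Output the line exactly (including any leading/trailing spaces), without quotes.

After 1 (j): row=1 col=0 char='r'
After 2 (b): row=0 col=15 char='g'
After 3 (k): row=0 col=15 char='g'
After 4 (j): row=1 col=13 char='n'
After 5 (w): row=2 col=1 char='s'
After 6 (k): row=1 col=1 char='a'

Answer: rain blue cyan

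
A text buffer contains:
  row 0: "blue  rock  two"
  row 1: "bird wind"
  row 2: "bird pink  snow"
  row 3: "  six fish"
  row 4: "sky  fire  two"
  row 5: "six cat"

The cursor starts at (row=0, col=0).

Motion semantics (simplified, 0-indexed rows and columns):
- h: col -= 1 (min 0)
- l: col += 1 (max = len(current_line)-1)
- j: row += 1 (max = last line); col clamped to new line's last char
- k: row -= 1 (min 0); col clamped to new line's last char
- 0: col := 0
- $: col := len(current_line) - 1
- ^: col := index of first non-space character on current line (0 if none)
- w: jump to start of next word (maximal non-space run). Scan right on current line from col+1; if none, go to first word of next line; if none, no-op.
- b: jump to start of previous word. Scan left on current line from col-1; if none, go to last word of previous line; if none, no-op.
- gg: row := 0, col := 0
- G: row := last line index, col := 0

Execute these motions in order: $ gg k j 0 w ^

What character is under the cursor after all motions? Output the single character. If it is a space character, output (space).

After 1 ($): row=0 col=14 char='o'
After 2 (gg): row=0 col=0 char='b'
After 3 (k): row=0 col=0 char='b'
After 4 (j): row=1 col=0 char='b'
After 5 (0): row=1 col=0 char='b'
After 6 (w): row=1 col=5 char='w'
After 7 (^): row=1 col=0 char='b'

Answer: b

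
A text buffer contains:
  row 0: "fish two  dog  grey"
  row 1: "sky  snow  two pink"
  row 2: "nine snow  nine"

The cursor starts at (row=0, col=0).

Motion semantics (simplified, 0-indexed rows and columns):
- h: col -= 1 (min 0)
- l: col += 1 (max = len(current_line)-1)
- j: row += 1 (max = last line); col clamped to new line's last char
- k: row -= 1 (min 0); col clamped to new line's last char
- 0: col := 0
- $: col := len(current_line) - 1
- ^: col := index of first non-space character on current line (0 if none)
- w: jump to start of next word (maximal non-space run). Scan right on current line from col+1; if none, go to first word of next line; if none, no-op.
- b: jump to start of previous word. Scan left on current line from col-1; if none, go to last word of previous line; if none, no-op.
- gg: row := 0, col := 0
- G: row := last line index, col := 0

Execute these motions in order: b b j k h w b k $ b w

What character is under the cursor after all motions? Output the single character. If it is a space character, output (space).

After 1 (b): row=0 col=0 char='f'
After 2 (b): row=0 col=0 char='f'
After 3 (j): row=1 col=0 char='s'
After 4 (k): row=0 col=0 char='f'
After 5 (h): row=0 col=0 char='f'
After 6 (w): row=0 col=5 char='t'
After 7 (b): row=0 col=0 char='f'
After 8 (k): row=0 col=0 char='f'
After 9 ($): row=0 col=18 char='y'
After 10 (b): row=0 col=15 char='g'
After 11 (w): row=1 col=0 char='s'

Answer: s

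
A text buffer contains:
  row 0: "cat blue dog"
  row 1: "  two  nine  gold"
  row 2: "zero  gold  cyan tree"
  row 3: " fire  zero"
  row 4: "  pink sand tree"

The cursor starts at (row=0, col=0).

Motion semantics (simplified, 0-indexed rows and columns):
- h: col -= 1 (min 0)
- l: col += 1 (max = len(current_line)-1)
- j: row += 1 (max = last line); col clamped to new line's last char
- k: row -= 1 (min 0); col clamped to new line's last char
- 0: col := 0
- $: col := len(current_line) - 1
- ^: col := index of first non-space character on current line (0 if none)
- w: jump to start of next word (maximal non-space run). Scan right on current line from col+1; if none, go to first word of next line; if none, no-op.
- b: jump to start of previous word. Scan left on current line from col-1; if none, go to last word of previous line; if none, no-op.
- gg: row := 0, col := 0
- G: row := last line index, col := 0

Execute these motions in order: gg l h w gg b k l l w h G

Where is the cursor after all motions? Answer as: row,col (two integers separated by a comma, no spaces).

After 1 (gg): row=0 col=0 char='c'
After 2 (l): row=0 col=1 char='a'
After 3 (h): row=0 col=0 char='c'
After 4 (w): row=0 col=4 char='b'
After 5 (gg): row=0 col=0 char='c'
After 6 (b): row=0 col=0 char='c'
After 7 (k): row=0 col=0 char='c'
After 8 (l): row=0 col=1 char='a'
After 9 (l): row=0 col=2 char='t'
After 10 (w): row=0 col=4 char='b'
After 11 (h): row=0 col=3 char='_'
After 12 (G): row=4 col=0 char='_'

Answer: 4,0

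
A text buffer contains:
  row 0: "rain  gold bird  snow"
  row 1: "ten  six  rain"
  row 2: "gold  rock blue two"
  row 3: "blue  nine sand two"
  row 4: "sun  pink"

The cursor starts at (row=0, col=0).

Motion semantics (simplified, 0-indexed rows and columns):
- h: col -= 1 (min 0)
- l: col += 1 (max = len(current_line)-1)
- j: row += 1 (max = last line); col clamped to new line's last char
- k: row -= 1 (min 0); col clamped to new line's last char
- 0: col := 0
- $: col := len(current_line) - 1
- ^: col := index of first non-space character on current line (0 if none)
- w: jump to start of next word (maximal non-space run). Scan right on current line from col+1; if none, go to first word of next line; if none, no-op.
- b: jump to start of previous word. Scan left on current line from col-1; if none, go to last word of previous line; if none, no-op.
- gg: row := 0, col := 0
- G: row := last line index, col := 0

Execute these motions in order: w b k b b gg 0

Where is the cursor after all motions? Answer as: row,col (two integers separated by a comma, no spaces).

Answer: 0,0

Derivation:
After 1 (w): row=0 col=6 char='g'
After 2 (b): row=0 col=0 char='r'
After 3 (k): row=0 col=0 char='r'
After 4 (b): row=0 col=0 char='r'
After 5 (b): row=0 col=0 char='r'
After 6 (gg): row=0 col=0 char='r'
After 7 (0): row=0 col=0 char='r'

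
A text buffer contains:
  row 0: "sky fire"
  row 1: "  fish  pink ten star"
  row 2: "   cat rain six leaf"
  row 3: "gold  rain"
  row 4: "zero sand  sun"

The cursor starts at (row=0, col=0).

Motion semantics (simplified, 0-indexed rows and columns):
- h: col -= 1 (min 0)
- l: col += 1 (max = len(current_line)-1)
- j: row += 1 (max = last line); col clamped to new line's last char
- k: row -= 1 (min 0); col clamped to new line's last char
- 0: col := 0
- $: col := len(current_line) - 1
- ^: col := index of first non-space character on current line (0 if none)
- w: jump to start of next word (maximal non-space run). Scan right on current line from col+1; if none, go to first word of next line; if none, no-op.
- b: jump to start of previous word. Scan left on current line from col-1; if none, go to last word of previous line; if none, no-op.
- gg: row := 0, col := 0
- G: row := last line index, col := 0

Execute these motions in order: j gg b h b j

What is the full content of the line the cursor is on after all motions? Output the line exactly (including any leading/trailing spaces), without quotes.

After 1 (j): row=1 col=0 char='_'
After 2 (gg): row=0 col=0 char='s'
After 3 (b): row=0 col=0 char='s'
After 4 (h): row=0 col=0 char='s'
After 5 (b): row=0 col=0 char='s'
After 6 (j): row=1 col=0 char='_'

Answer:   fish  pink ten star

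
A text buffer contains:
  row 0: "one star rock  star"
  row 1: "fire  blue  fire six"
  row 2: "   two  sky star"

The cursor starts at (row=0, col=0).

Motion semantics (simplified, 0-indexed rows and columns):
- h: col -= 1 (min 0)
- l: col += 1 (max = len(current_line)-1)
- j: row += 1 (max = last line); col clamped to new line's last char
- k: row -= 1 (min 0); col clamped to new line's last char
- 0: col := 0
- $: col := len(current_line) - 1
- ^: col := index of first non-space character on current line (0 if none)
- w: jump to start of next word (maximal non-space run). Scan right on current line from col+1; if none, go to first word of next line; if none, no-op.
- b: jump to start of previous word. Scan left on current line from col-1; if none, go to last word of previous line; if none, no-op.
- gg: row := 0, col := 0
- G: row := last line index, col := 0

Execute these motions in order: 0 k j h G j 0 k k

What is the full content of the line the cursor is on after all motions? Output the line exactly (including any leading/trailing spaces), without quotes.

After 1 (0): row=0 col=0 char='o'
After 2 (k): row=0 col=0 char='o'
After 3 (j): row=1 col=0 char='f'
After 4 (h): row=1 col=0 char='f'
After 5 (G): row=2 col=0 char='_'
After 6 (j): row=2 col=0 char='_'
After 7 (0): row=2 col=0 char='_'
After 8 (k): row=1 col=0 char='f'
After 9 (k): row=0 col=0 char='o'

Answer: one star rock  star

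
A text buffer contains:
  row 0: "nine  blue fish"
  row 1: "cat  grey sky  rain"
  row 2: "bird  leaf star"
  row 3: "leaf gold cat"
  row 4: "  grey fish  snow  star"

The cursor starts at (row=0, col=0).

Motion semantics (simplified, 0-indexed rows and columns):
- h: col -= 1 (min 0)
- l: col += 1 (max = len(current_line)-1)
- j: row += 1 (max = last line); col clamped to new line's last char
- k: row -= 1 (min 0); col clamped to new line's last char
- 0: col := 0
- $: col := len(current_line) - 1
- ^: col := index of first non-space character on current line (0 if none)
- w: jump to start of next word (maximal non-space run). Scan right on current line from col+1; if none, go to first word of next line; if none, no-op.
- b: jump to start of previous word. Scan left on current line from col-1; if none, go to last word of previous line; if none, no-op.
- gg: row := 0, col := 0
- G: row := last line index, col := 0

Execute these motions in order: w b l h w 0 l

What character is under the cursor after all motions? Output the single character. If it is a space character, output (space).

Answer: i

Derivation:
After 1 (w): row=0 col=6 char='b'
After 2 (b): row=0 col=0 char='n'
After 3 (l): row=0 col=1 char='i'
After 4 (h): row=0 col=0 char='n'
After 5 (w): row=0 col=6 char='b'
After 6 (0): row=0 col=0 char='n'
After 7 (l): row=0 col=1 char='i'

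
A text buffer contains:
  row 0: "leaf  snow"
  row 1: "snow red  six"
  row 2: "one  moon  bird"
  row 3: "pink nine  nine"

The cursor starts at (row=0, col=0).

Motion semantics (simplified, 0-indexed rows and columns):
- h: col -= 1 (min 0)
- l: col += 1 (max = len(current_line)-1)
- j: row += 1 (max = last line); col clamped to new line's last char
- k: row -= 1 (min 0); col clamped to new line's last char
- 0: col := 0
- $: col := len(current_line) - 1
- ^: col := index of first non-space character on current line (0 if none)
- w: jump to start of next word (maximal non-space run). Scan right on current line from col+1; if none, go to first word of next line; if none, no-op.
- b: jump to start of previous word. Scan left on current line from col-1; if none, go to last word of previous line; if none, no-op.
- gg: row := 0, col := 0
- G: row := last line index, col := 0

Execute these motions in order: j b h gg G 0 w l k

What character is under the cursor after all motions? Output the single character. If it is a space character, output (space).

Answer: o

Derivation:
After 1 (j): row=1 col=0 char='s'
After 2 (b): row=0 col=6 char='s'
After 3 (h): row=0 col=5 char='_'
After 4 (gg): row=0 col=0 char='l'
After 5 (G): row=3 col=0 char='p'
After 6 (0): row=3 col=0 char='p'
After 7 (w): row=3 col=5 char='n'
After 8 (l): row=3 col=6 char='i'
After 9 (k): row=2 col=6 char='o'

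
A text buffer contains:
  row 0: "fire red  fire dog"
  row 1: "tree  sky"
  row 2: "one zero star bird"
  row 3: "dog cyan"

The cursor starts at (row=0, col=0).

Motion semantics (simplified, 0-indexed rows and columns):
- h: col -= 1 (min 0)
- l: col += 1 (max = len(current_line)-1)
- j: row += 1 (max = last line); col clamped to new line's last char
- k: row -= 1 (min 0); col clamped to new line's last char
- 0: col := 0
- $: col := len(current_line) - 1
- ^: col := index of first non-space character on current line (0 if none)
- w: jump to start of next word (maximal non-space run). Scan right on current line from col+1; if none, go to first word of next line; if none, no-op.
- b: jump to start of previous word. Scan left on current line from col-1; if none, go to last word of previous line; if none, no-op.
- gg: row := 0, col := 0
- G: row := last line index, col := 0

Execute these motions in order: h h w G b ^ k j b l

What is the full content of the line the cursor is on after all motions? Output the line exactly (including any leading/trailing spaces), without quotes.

Answer: tree  sky

Derivation:
After 1 (h): row=0 col=0 char='f'
After 2 (h): row=0 col=0 char='f'
After 3 (w): row=0 col=5 char='r'
After 4 (G): row=3 col=0 char='d'
After 5 (b): row=2 col=14 char='b'
After 6 (^): row=2 col=0 char='o'
After 7 (k): row=1 col=0 char='t'
After 8 (j): row=2 col=0 char='o'
After 9 (b): row=1 col=6 char='s'
After 10 (l): row=1 col=7 char='k'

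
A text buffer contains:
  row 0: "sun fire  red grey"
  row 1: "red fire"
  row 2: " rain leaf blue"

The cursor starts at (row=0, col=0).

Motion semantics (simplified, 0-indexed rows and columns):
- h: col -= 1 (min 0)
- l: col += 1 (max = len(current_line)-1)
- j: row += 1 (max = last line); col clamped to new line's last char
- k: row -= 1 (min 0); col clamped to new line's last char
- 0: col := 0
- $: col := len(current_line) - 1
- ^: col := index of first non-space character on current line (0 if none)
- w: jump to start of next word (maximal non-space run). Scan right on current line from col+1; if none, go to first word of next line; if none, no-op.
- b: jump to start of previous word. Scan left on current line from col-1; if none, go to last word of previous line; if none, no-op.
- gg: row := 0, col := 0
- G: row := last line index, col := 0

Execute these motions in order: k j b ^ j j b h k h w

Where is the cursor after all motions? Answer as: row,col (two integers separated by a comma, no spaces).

Answer: 0,4

Derivation:
After 1 (k): row=0 col=0 char='s'
After 2 (j): row=1 col=0 char='r'
After 3 (b): row=0 col=14 char='g'
After 4 (^): row=0 col=0 char='s'
After 5 (j): row=1 col=0 char='r'
After 6 (j): row=2 col=0 char='_'
After 7 (b): row=1 col=4 char='f'
After 8 (h): row=1 col=3 char='_'
After 9 (k): row=0 col=3 char='_'
After 10 (h): row=0 col=2 char='n'
After 11 (w): row=0 col=4 char='f'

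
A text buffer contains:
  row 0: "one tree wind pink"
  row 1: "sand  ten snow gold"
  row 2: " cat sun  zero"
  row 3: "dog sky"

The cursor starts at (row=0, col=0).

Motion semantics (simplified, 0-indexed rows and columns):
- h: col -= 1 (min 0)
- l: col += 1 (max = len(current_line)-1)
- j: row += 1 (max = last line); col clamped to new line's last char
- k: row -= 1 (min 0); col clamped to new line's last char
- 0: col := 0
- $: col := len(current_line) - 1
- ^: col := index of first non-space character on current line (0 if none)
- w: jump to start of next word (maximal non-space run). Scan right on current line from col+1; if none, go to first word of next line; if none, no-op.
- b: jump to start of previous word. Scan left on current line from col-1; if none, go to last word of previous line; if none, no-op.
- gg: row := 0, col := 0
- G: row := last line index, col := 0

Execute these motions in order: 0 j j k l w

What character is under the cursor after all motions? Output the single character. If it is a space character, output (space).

Answer: t

Derivation:
After 1 (0): row=0 col=0 char='o'
After 2 (j): row=1 col=0 char='s'
After 3 (j): row=2 col=0 char='_'
After 4 (k): row=1 col=0 char='s'
After 5 (l): row=1 col=1 char='a'
After 6 (w): row=1 col=6 char='t'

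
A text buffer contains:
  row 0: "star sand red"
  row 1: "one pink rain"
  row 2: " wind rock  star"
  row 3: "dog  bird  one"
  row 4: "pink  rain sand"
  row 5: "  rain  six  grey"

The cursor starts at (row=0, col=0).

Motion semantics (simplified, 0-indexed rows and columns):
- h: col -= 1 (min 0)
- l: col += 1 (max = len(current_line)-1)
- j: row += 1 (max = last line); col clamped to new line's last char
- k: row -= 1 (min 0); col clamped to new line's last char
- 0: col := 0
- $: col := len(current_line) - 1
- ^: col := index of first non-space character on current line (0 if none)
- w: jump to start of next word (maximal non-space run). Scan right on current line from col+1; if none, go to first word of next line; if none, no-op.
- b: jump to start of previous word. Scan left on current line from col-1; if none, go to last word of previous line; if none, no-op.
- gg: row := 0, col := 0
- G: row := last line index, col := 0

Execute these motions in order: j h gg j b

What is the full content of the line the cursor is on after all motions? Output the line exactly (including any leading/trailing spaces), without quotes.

After 1 (j): row=1 col=0 char='o'
After 2 (h): row=1 col=0 char='o'
After 3 (gg): row=0 col=0 char='s'
After 4 (j): row=1 col=0 char='o'
After 5 (b): row=0 col=10 char='r'

Answer: star sand red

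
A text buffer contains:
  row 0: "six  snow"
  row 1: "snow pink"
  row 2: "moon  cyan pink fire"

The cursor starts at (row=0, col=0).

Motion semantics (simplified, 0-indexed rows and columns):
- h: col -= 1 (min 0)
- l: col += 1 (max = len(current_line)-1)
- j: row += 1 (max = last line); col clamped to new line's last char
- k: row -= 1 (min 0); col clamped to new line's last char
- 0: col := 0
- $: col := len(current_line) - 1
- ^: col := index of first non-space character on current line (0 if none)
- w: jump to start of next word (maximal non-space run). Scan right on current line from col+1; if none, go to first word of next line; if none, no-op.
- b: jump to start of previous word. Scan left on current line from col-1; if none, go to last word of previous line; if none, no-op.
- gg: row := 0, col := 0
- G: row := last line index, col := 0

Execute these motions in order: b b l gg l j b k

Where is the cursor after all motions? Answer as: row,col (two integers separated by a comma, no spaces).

After 1 (b): row=0 col=0 char='s'
After 2 (b): row=0 col=0 char='s'
After 3 (l): row=0 col=1 char='i'
After 4 (gg): row=0 col=0 char='s'
After 5 (l): row=0 col=1 char='i'
After 6 (j): row=1 col=1 char='n'
After 7 (b): row=1 col=0 char='s'
After 8 (k): row=0 col=0 char='s'

Answer: 0,0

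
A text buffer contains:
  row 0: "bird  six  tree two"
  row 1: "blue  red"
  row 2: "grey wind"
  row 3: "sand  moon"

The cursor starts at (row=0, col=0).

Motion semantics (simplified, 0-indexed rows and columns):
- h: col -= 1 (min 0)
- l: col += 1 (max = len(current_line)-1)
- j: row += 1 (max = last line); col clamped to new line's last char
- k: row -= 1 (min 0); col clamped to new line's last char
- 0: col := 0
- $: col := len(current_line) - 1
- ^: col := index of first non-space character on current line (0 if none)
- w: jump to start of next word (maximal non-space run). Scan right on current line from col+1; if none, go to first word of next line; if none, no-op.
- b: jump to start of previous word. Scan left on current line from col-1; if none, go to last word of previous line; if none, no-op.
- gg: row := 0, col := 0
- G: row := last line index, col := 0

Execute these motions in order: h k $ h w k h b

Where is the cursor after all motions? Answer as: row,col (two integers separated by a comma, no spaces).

Answer: 0,0

Derivation:
After 1 (h): row=0 col=0 char='b'
After 2 (k): row=0 col=0 char='b'
After 3 ($): row=0 col=18 char='o'
After 4 (h): row=0 col=17 char='w'
After 5 (w): row=1 col=0 char='b'
After 6 (k): row=0 col=0 char='b'
After 7 (h): row=0 col=0 char='b'
After 8 (b): row=0 col=0 char='b'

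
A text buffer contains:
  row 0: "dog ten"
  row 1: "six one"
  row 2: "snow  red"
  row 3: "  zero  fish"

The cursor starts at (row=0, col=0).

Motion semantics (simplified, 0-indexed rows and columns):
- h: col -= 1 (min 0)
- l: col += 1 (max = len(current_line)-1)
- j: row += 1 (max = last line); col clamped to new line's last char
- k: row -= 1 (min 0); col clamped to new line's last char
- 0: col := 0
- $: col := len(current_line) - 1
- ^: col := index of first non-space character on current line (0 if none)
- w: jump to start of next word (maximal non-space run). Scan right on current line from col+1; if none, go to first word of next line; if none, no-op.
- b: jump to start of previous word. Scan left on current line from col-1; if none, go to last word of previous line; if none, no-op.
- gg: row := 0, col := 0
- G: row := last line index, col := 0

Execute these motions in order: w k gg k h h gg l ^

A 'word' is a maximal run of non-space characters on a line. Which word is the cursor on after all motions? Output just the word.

Answer: dog

Derivation:
After 1 (w): row=0 col=4 char='t'
After 2 (k): row=0 col=4 char='t'
After 3 (gg): row=0 col=0 char='d'
After 4 (k): row=0 col=0 char='d'
After 5 (h): row=0 col=0 char='d'
After 6 (h): row=0 col=0 char='d'
After 7 (gg): row=0 col=0 char='d'
After 8 (l): row=0 col=1 char='o'
After 9 (^): row=0 col=0 char='d'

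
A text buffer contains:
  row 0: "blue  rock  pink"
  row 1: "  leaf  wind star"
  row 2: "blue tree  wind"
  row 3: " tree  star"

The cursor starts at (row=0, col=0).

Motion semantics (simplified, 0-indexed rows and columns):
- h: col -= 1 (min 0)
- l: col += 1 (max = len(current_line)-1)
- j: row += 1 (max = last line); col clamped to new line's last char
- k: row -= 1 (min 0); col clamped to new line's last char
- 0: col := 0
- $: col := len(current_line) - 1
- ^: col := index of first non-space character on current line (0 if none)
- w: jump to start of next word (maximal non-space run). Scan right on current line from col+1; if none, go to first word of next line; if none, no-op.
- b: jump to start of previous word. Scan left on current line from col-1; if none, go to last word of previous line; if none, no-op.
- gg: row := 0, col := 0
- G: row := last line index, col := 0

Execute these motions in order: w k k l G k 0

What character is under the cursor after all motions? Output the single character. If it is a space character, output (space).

After 1 (w): row=0 col=6 char='r'
After 2 (k): row=0 col=6 char='r'
After 3 (k): row=0 col=6 char='r'
After 4 (l): row=0 col=7 char='o'
After 5 (G): row=3 col=0 char='_'
After 6 (k): row=2 col=0 char='b'
After 7 (0): row=2 col=0 char='b'

Answer: b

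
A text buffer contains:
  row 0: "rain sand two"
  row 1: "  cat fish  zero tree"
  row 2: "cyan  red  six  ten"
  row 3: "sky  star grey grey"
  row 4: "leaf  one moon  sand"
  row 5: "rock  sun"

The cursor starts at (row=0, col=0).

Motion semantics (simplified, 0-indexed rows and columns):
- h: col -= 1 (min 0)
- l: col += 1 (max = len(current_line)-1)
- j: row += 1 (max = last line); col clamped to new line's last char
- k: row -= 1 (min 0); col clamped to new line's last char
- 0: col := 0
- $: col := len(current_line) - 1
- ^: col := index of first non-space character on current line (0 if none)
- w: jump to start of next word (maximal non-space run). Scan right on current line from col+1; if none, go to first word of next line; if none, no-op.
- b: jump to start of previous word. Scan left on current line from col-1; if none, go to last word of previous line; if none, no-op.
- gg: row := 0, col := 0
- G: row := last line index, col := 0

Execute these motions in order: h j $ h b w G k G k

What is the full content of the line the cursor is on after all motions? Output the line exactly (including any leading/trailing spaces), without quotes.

Answer: leaf  one moon  sand

Derivation:
After 1 (h): row=0 col=0 char='r'
After 2 (j): row=1 col=0 char='_'
After 3 ($): row=1 col=20 char='e'
After 4 (h): row=1 col=19 char='e'
After 5 (b): row=1 col=17 char='t'
After 6 (w): row=2 col=0 char='c'
After 7 (G): row=5 col=0 char='r'
After 8 (k): row=4 col=0 char='l'
After 9 (G): row=5 col=0 char='r'
After 10 (k): row=4 col=0 char='l'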